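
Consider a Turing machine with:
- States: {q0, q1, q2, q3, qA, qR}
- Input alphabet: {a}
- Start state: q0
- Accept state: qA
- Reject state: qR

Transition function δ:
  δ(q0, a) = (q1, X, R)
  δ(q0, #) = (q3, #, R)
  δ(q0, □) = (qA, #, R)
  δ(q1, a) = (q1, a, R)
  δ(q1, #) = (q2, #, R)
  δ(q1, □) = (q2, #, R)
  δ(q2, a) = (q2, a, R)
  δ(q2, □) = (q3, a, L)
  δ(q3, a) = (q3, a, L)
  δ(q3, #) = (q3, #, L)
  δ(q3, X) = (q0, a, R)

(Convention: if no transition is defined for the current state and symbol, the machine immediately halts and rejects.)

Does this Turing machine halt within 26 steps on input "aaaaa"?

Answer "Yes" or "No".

Execution trace:
Initial: [q0]aaaaa
Step 1: δ(q0, a) = (q1, X, R) → X[q1]aaaa
Step 2: δ(q1, a) = (q1, a, R) → Xa[q1]aaa
Step 3: δ(q1, a) = (q1, a, R) → Xaa[q1]aa
Step 4: δ(q1, a) = (q1, a, R) → Xaaa[q1]a
Step 5: δ(q1, a) = (q1, a, R) → Xaaaa[q1]□
Step 6: δ(q1, □) = (q2, #, R) → Xaaaa#[q2]□
Step 7: δ(q2, □) = (q3, a, L) → Xaaaa[q3]#a
Step 8: δ(q3, #) = (q3, #, L) → Xaaa[q3]a#a
Step 9: δ(q3, a) = (q3, a, L) → Xaa[q3]aa#a
Step 10: δ(q3, a) = (q3, a, L) → Xa[q3]aaa#a
Step 11: δ(q3, a) = (q3, a, L) → X[q3]aaaa#a
Step 12: δ(q3, a) = (q3, a, L) → [q3]Xaaaa#a
Step 13: δ(q3, X) = (q0, a, R) → a[q0]aaaa#a
Step 14: δ(q0, a) = (q1, X, R) → aX[q1]aaa#a
Step 15: δ(q1, a) = (q1, a, R) → aXa[q1]aa#a
Step 16: δ(q1, a) = (q1, a, R) → aXaa[q1]a#a
Step 17: δ(q1, a) = (q1, a, R) → aXaaa[q1]#a
Step 18: δ(q1, #) = (q2, #, R) → aXaaa#[q2]a
Step 19: δ(q2, a) = (q2, a, R) → aXaaa#a[q2]□
Step 20: δ(q2, □) = (q3, a, L) → aXaaa#[q3]aa
Step 21: δ(q3, a) = (q3, a, L) → aXaaa[q3]#aa
Step 22: δ(q3, #) = (q3, #, L) → aXaa[q3]a#aa
Step 23: δ(q3, a) = (q3, a, L) → aXa[q3]aa#aa
Step 24: δ(q3, a) = (q3, a, L) → aX[q3]aaa#aa
Step 25: δ(q3, a) = (q3, a, L) → a[q3]Xaaa#aa
Step 26: δ(q3, X) = (q0, a, R) → aa[q0]aaa#aa

The machine has not reached a halting state after 26 steps.
The machine did not halt within the 26-step bound.

Answer: No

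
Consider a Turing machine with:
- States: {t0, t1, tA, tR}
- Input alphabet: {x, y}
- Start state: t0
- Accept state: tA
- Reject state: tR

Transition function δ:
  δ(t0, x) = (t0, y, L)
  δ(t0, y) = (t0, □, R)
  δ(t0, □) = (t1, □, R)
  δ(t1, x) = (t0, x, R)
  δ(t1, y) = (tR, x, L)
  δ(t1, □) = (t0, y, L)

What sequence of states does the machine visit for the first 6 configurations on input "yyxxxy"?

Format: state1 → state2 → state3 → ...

Execution trace:
Initial: [t0]yyxxxy
Step 1: δ(t0, y) = (t0, □, R) → □[t0]yxxxy
Step 2: δ(t0, y) = (t0, □, R) → □□[t0]xxxy
Step 3: δ(t0, x) = (t0, y, L) → □[t0]□yxxy
Step 4: δ(t0, □) = (t1, □, R) → □□[t1]yxxy
Step 5: δ(t1, y) = (tR, x, L) → □[tR]□xxxy

The machine reaches the reject state tR and halts.

State sequence: t0 → t0 → t0 → t0 → t1 → tR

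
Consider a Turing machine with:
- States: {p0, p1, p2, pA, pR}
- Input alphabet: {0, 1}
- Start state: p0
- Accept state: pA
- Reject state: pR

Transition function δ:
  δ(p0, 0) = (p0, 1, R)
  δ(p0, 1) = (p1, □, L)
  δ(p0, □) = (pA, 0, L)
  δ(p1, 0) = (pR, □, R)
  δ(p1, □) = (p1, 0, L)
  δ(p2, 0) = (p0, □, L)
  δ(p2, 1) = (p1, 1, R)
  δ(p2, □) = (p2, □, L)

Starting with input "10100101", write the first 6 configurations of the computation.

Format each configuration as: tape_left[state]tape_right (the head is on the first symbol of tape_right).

Transitions applied:
Step 1: δ(p0, 1) = (p1, □, L)
Step 2: δ(p1, □) = (p1, 0, L)
Step 3: δ(p1, □) = (p1, 0, L)
Step 4: δ(p1, □) = (p1, 0, L)
Step 5: δ(p1, □) = (p1, 0, L)

The first 6 configurations are:
[p0]10100101 ⊢ [p1]□□0100101 ⊢ [p1]□0□0100101 ⊢ [p1]□00□0100101 ⊢ [p1]□000□0100101 ⊢ [p1]□0000□0100101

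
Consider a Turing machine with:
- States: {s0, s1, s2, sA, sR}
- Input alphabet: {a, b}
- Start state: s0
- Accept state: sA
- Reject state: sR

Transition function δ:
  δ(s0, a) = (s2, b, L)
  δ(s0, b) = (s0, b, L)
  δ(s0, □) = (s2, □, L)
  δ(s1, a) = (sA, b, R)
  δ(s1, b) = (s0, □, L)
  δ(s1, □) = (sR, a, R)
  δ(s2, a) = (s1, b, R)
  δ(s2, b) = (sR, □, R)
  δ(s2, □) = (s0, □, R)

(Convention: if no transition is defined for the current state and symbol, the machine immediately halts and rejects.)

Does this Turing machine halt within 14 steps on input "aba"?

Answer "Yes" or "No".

Execution trace:
Initial: [s0]aba
Step 1: δ(s0, a) = (s2, b, L) → [s2]□bba
Step 2: δ(s2, □) = (s0, □, R) → □[s0]bba
Step 3: δ(s0, b) = (s0, b, L) → [s0]□bba
Step 4: δ(s0, □) = (s2, □, L) → [s2]□□bba
Step 5: δ(s2, □) = (s0, □, R) → □[s0]□bba
Step 6: δ(s0, □) = (s2, □, L) → [s2]□□bba
Step 7: δ(s2, □) = (s0, □, R) → □[s0]□bba
Step 8: δ(s0, □) = (s2, □, L) → [s2]□□bba
Step 9: δ(s2, □) = (s0, □, R) → □[s0]□bba
Step 10: δ(s0, □) = (s2, □, L) → [s2]□□bba
Step 11: δ(s2, □) = (s0, □, R) → □[s0]□bba
Step 12: δ(s0, □) = (s2, □, L) → [s2]□□bba
Step 13: δ(s2, □) = (s0, □, R) → □[s0]□bba
Step 14: δ(s0, □) = (s2, □, L) → [s2]□□bba

The machine has not reached a halting state after 14 steps.
The machine did not halt within the 14-step bound.

Answer: No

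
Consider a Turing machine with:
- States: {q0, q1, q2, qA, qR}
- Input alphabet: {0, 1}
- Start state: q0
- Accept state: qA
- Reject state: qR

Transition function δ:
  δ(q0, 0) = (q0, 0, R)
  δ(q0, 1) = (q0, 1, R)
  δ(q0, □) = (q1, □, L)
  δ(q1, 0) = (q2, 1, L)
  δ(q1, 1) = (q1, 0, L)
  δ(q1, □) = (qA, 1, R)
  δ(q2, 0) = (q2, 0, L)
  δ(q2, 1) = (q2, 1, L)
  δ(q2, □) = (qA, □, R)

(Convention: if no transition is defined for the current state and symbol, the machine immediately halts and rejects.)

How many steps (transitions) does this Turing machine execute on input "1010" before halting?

Execution trace:
Initial: [q0]1010
Step 1: δ(q0, 1) = (q0, 1, R) → 1[q0]010
Step 2: δ(q0, 0) = (q0, 0, R) → 10[q0]10
Step 3: δ(q0, 1) = (q0, 1, R) → 101[q0]0
Step 4: δ(q0, 0) = (q0, 0, R) → 1010[q0]□
Step 5: δ(q0, □) = (q1, □, L) → 101[q1]0□
Step 6: δ(q1, 0) = (q2, 1, L) → 10[q2]11□
Step 7: δ(q2, 1) = (q2, 1, L) → 1[q2]011□
Step 8: δ(q2, 0) = (q2, 0, L) → [q2]1011□
Step 9: δ(q2, 1) = (q2, 1, L) → [q2]□1011□
Step 10: δ(q2, □) = (qA, □, R) → □[qA]1011□

The machine reaches the accept state qA and halts.

The machine executed 10 steps before halting.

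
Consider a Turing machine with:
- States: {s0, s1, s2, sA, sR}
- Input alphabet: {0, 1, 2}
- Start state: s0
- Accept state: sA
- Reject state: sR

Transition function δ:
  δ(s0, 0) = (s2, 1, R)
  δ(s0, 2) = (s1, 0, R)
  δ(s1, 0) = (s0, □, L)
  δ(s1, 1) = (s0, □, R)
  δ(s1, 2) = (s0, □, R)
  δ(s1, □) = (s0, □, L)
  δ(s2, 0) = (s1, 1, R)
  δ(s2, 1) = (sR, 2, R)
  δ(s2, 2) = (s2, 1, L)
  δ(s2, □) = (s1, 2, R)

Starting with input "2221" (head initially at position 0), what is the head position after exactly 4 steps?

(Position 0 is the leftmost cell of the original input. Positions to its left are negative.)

Execution trace (head position shown):
Step 0: [s0]2221  (head at position 0)
Step 1: move right → 0[s1]221  (head at position 1)
Step 2: move right → 0□[s0]21  (head at position 2)
Step 3: move right → 0□0[s1]1  (head at position 3)
Step 4: move right → 0□0□[s0]□  (head at position 4)

After 4 steps, the head is at position 4.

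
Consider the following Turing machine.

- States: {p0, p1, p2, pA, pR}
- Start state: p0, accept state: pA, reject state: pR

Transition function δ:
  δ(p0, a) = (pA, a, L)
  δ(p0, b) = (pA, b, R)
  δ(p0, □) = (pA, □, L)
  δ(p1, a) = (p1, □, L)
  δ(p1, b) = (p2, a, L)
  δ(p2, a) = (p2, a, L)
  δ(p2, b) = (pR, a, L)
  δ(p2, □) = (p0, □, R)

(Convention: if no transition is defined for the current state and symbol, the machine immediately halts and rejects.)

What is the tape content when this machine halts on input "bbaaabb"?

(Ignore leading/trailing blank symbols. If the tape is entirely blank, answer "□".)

Execution trace:
Initial: [p0]bbaaabb
Step 1: δ(p0, b) = (pA, b, R) → b[pA]baaabb

The machine reaches the accept state pA and halts.

Final tape (ignoring leading/trailing blanks): bbaaabb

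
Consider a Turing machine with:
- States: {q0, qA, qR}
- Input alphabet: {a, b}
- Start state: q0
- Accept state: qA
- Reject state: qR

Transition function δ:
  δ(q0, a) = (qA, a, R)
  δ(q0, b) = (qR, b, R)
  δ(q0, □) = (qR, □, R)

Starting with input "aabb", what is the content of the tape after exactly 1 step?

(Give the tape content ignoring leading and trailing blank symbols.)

Execution trace:
Initial: [q0]aabb
Step 1: δ(q0, a) = (qA, a, R) → a[qA]abb

The machine reaches the accept state qA and halts.

After 1 step, the tape (ignoring leading/trailing blanks) is: aabb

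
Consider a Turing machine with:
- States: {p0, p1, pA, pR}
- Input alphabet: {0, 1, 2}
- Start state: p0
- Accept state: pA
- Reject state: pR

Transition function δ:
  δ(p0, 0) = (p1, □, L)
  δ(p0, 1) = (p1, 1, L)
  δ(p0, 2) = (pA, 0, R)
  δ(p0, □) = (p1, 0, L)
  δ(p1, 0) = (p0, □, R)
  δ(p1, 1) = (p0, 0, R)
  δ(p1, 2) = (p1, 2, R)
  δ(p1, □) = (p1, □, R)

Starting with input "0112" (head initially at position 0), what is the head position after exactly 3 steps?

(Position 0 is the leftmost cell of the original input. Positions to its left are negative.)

Execution trace (head position shown):
Step 0: [p0]0112  (head at position 0)
Step 1: move left → [p1]□□112  (head at position -1)
Step 2: move right → □[p1]□112  (head at position 0)
Step 3: move right → □□[p1]112  (head at position 1)

After 3 steps, the head is at position 1.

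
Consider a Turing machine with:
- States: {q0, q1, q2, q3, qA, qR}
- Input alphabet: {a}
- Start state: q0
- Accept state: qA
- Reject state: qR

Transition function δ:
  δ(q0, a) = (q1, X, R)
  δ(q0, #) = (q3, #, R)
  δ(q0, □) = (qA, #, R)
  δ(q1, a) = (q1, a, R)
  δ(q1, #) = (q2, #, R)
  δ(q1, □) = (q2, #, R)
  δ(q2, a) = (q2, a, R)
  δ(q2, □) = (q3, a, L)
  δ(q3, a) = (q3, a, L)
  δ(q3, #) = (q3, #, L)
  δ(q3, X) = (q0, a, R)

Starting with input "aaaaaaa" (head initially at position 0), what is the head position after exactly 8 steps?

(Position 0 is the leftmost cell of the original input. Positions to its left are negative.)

Execution trace (head position shown):
Step 0: [q0]aaaaaaa  (head at position 0)
Step 1: move right → X[q1]aaaaaa  (head at position 1)
Step 2: move right → Xa[q1]aaaaa  (head at position 2)
Step 3: move right → Xaa[q1]aaaa  (head at position 3)
Step 4: move right → Xaaa[q1]aaa  (head at position 4)
Step 5: move right → Xaaaa[q1]aa  (head at position 5)
Step 6: move right → Xaaaaa[q1]a  (head at position 6)
Step 7: move right → Xaaaaaa[q1]□  (head at position 7)
Step 8: move right → Xaaaaaa#[q2]□  (head at position 8)

After 8 steps, the head is at position 8.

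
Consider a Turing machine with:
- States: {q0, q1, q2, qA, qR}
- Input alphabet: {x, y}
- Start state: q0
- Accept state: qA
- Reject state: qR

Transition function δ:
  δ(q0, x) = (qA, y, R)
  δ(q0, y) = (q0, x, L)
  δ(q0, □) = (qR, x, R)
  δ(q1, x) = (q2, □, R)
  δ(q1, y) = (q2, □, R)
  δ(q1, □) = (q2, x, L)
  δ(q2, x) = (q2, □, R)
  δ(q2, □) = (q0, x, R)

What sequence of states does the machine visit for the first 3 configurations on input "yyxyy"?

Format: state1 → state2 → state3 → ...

Execution trace:
Initial: [q0]yyxyy
Step 1: δ(q0, y) = (q0, x, L) → [q0]□xyxyy
Step 2: δ(q0, □) = (qR, x, R) → x[qR]xyxyy

The machine reaches the reject state qR and halts.

State sequence: q0 → q0 → qR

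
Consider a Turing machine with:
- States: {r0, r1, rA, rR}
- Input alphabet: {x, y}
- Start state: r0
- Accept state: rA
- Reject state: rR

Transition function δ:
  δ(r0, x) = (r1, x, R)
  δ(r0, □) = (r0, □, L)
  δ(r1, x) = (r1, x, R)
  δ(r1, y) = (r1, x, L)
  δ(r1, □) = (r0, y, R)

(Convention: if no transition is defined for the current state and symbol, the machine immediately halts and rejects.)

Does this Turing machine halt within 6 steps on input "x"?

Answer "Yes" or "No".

Execution trace:
Initial: [r0]x
Step 1: δ(r0, x) = (r1, x, R) → x[r1]□
Step 2: δ(r1, □) = (r0, y, R) → xy[r0]□
Step 3: δ(r0, □) = (r0, □, L) → x[r0]y□

No transition is defined for δ(r0, y). By convention the machine halts and rejects.
The machine halted after 3 steps (within the 6-step bound).

Answer: Yes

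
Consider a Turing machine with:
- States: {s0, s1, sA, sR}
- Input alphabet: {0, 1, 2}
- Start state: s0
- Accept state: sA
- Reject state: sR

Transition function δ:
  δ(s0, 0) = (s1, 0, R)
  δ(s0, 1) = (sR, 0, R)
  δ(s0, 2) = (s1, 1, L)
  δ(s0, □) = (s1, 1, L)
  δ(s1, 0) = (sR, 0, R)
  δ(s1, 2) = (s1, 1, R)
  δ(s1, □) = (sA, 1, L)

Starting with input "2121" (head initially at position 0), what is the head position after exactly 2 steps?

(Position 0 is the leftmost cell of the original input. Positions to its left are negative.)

Execution trace (head position shown):
Step 0: [s0]2121  (head at position 0)
Step 1: move left → [s1]□1121  (head at position -1)
Step 2: move left → [sA]□11121  (head at position -2)

After 2 steps, the head is at position -2.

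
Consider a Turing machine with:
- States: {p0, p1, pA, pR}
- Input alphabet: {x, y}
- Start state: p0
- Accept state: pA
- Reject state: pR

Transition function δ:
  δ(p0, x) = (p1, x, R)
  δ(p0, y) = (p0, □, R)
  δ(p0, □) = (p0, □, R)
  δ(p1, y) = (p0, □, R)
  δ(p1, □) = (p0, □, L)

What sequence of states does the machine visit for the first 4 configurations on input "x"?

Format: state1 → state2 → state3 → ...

Execution trace:
Initial: [p0]x
Step 1: δ(p0, x) = (p1, x, R) → x[p1]□
Step 2: δ(p1, □) = (p0, □, L) → [p0]x□
Step 3: δ(p0, x) = (p1, x, R) → x[p1]□

State sequence: p0 → p1 → p0 → p1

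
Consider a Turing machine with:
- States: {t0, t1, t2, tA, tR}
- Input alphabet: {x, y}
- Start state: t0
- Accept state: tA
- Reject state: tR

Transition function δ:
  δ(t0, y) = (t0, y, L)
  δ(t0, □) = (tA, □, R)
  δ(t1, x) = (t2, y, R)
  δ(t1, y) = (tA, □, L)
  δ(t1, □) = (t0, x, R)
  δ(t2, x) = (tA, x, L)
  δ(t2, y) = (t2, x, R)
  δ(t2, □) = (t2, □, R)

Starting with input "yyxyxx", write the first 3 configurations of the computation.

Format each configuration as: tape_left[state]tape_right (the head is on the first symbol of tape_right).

Transitions applied:
Step 1: δ(t0, y) = (t0, y, L)
Step 2: δ(t0, □) = (tA, □, R)

The first 3 configurations are:
[t0]yyxyxx ⊢ [t0]□yyxyxx ⊢ □[tA]yyxyxx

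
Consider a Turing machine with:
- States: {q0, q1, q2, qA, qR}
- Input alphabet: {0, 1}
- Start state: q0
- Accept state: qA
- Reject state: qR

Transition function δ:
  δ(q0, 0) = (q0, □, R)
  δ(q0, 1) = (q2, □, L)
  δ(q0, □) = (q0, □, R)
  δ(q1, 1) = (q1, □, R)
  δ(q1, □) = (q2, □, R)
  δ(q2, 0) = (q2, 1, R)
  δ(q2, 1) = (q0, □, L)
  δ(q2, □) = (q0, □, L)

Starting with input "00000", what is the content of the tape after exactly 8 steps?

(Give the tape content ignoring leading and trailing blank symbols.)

Execution trace:
Initial: [q0]00000
Step 1: δ(q0, 0) = (q0, □, R) → □[q0]0000
Step 2: δ(q0, 0) = (q0, □, R) → □□[q0]000
Step 3: δ(q0, 0) = (q0, □, R) → □□□[q0]00
Step 4: δ(q0, 0) = (q0, □, R) → □□□□[q0]0
Step 5: δ(q0, 0) = (q0, □, R) → □□□□□[q0]□
Step 6: δ(q0, □) = (q0, □, R) → □□□□□□[q0]□
Step 7: δ(q0, □) = (q0, □, R) → □□□□□□□[q0]□
Step 8: δ(q0, □) = (q0, □, R) → □□□□□□□□[q0]□

After 8 steps, the tape (ignoring leading/trailing blanks) is: □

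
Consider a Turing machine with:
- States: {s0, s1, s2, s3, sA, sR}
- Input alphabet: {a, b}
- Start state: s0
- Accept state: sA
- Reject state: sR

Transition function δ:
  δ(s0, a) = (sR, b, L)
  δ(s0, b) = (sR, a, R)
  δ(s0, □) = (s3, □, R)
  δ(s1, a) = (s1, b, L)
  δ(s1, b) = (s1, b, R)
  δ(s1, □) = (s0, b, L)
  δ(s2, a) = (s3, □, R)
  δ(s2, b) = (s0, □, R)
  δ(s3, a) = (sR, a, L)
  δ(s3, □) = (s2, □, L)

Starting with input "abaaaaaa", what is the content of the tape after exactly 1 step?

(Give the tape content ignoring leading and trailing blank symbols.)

Execution trace:
Initial: [s0]abaaaaaa
Step 1: δ(s0, a) = (sR, b, L) → [sR]□bbaaaaaa

The machine reaches the reject state sR and halts.

After 1 step, the tape (ignoring leading/trailing blanks) is: bbaaaaaa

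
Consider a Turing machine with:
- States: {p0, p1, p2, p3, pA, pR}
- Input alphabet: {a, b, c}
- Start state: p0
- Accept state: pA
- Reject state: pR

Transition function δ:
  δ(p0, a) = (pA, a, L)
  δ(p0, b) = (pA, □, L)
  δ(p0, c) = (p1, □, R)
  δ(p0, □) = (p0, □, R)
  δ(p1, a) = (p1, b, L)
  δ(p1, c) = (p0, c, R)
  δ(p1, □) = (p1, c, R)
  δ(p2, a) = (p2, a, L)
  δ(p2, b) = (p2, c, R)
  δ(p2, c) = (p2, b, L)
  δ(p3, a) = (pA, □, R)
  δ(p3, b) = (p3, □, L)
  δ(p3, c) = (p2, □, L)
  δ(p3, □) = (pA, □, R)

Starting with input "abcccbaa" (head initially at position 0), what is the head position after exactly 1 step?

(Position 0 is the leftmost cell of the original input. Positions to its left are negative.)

Execution trace (head position shown):
Step 0: [p0]abcccbaa  (head at position 0)
Step 1: move left → [pA]□abcccbaa  (head at position -1)

After 1 step, the head is at position -1.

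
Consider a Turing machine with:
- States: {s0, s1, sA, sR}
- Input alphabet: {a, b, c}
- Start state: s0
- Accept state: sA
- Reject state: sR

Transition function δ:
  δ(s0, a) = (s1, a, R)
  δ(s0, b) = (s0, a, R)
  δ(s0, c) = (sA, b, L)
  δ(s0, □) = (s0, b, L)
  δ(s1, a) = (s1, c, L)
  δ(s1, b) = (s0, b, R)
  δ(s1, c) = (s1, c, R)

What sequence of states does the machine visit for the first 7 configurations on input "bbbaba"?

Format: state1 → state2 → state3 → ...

Execution trace:
Initial: [s0]bbbaba
Step 1: δ(s0, b) = (s0, a, R) → a[s0]bbaba
Step 2: δ(s0, b) = (s0, a, R) → aa[s0]baba
Step 3: δ(s0, b) = (s0, a, R) → aaa[s0]aba
Step 4: δ(s0, a) = (s1, a, R) → aaaa[s1]ba
Step 5: δ(s1, b) = (s0, b, R) → aaaab[s0]a
Step 6: δ(s0, a) = (s1, a, R) → aaaaba[s1]□

No transition is defined for δ(s1, □). By convention the machine halts and rejects.

State sequence: s0 → s0 → s0 → s0 → s1 → s0 → s1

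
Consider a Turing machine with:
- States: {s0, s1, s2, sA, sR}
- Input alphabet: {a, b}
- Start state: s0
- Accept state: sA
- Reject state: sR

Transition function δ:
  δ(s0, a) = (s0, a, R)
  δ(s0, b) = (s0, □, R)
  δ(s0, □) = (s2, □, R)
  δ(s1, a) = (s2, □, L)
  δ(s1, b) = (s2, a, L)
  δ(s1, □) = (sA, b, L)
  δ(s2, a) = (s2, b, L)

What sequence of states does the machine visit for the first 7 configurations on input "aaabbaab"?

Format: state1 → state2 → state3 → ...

Execution trace:
Initial: [s0]aaabbaab
Step 1: δ(s0, a) = (s0, a, R) → a[s0]aabbaab
Step 2: δ(s0, a) = (s0, a, R) → aa[s0]abbaab
Step 3: δ(s0, a) = (s0, a, R) → aaa[s0]bbaab
Step 4: δ(s0, b) = (s0, □, R) → aaa□[s0]baab
Step 5: δ(s0, b) = (s0, □, R) → aaa□□[s0]aab
Step 6: δ(s0, a) = (s0, a, R) → aaa□□a[s0]ab

State sequence: s0 → s0 → s0 → s0 → s0 → s0 → s0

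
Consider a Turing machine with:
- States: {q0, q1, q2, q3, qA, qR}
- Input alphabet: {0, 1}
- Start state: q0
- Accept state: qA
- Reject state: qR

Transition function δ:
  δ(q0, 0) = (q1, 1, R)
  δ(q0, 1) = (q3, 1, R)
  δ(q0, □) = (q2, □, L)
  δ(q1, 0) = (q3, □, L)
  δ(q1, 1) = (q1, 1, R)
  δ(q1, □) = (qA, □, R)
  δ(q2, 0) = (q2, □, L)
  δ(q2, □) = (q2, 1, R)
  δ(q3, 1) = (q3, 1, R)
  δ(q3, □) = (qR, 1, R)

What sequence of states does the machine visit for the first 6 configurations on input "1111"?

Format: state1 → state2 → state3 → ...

Execution trace:
Initial: [q0]1111
Step 1: δ(q0, 1) = (q3, 1, R) → 1[q3]111
Step 2: δ(q3, 1) = (q3, 1, R) → 11[q3]11
Step 3: δ(q3, 1) = (q3, 1, R) → 111[q3]1
Step 4: δ(q3, 1) = (q3, 1, R) → 1111[q3]□
Step 5: δ(q3, □) = (qR, 1, R) → 11111[qR]□

The machine reaches the reject state qR and halts.

State sequence: q0 → q3 → q3 → q3 → q3 → qR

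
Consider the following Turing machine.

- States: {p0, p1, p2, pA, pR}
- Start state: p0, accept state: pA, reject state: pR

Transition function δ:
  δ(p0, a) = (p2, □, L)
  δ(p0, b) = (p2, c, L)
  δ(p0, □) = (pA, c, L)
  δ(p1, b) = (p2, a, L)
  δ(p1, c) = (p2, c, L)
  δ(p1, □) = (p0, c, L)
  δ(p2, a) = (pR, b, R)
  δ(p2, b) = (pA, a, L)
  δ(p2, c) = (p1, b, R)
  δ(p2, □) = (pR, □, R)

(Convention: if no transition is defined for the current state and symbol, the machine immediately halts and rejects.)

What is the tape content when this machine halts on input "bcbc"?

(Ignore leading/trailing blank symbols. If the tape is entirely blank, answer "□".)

Execution trace:
Initial: [p0]bcbc
Step 1: δ(p0, b) = (p2, c, L) → [p2]□ccbc
Step 2: δ(p2, □) = (pR, □, R) → □[pR]ccbc

The machine reaches the reject state pR and halts.

Final tape (ignoring leading/trailing blanks): ccbc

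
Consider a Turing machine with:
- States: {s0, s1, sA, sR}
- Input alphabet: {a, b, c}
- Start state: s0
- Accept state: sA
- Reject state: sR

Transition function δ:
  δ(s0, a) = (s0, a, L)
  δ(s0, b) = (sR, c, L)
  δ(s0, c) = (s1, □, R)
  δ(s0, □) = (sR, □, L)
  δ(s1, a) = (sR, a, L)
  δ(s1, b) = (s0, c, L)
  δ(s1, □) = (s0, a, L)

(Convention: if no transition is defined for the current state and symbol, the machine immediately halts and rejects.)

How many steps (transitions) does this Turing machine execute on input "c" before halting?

Execution trace:
Initial: [s0]c
Step 1: δ(s0, c) = (s1, □, R) → □[s1]□
Step 2: δ(s1, □) = (s0, a, L) → [s0]□a
Step 3: δ(s0, □) = (sR, □, L) → [sR]□□a

The machine reaches the reject state sR and halts.

The machine executed 3 steps before halting.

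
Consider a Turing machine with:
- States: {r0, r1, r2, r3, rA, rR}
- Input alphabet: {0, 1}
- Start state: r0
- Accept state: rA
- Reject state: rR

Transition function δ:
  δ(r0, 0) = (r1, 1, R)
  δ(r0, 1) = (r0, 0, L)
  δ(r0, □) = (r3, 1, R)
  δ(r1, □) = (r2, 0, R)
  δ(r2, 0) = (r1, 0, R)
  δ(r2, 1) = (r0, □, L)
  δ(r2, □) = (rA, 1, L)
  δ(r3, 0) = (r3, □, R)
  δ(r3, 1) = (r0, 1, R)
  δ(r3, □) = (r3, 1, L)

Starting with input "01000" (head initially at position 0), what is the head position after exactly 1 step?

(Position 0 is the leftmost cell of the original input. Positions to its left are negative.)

Execution trace (head position shown):
Step 0: [r0]01000  (head at position 0)
Step 1: move right → 1[r1]1000  (head at position 1)

After 1 step, the head is at position 1.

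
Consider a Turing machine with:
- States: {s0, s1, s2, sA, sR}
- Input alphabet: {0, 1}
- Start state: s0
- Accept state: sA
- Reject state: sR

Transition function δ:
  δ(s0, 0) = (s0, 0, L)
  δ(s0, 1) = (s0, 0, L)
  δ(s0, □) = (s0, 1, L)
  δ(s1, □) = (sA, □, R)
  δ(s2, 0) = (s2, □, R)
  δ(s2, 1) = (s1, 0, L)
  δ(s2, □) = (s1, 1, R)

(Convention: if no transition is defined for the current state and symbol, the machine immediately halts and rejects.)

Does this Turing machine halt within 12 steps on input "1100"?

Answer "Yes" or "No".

Execution trace:
Initial: [s0]1100
Step 1: δ(s0, 1) = (s0, 0, L) → [s0]□0100
Step 2: δ(s0, □) = (s0, 1, L) → [s0]□10100
Step 3: δ(s0, □) = (s0, 1, L) → [s0]□110100
Step 4: δ(s0, □) = (s0, 1, L) → [s0]□1110100
Step 5: δ(s0, □) = (s0, 1, L) → [s0]□11110100
Step 6: δ(s0, □) = (s0, 1, L) → [s0]□111110100
Step 7: δ(s0, □) = (s0, 1, L) → [s0]□1111110100
Step 8: δ(s0, □) = (s0, 1, L) → [s0]□11111110100
Step 9: δ(s0, □) = (s0, 1, L) → [s0]□111111110100
Step 10: δ(s0, □) = (s0, 1, L) → [s0]□1111111110100
Step 11: δ(s0, □) = (s0, 1, L) → [s0]□11111111110100
Step 12: δ(s0, □) = (s0, 1, L) → [s0]□111111111110100

The machine has not reached a halting state after 12 steps.
The machine did not halt within the 12-step bound.

Answer: No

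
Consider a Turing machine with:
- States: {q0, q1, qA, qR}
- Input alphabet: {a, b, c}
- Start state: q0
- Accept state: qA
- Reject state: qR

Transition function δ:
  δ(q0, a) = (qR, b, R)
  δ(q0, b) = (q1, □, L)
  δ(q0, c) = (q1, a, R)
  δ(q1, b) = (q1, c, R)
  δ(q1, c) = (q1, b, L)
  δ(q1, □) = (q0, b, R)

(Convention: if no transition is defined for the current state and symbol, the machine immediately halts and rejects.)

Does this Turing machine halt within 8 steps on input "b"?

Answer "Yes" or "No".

Execution trace:
Initial: [q0]b
Step 1: δ(q0, b) = (q1, □, L) → [q1]□□
Step 2: δ(q1, □) = (q0, b, R) → b[q0]□

No transition is defined for δ(q0, □). By convention the machine halts and rejects.
The machine halted after 2 steps (within the 8-step bound).

Answer: Yes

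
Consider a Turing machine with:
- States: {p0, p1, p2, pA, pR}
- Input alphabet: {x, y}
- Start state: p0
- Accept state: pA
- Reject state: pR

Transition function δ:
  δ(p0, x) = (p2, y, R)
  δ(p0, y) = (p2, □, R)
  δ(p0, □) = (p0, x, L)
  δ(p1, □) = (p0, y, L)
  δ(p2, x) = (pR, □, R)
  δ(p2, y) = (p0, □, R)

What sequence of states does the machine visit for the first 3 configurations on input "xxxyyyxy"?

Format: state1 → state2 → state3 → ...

Execution trace:
Initial: [p0]xxxyyyxy
Step 1: δ(p0, x) = (p2, y, R) → y[p2]xxyyyxy
Step 2: δ(p2, x) = (pR, □, R) → y□[pR]xyyyxy

The machine reaches the reject state pR and halts.

State sequence: p0 → p2 → pR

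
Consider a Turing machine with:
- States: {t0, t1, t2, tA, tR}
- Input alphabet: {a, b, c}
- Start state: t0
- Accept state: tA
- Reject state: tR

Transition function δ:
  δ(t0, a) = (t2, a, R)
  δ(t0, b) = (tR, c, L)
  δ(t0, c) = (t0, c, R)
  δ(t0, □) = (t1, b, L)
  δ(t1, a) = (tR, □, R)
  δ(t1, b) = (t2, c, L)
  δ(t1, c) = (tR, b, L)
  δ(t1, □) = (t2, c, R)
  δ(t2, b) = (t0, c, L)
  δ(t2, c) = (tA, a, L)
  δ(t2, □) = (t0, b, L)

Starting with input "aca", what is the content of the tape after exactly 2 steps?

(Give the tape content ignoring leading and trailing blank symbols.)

Execution trace:
Initial: [t0]aca
Step 1: δ(t0, a) = (t2, a, R) → a[t2]ca
Step 2: δ(t2, c) = (tA, a, L) → [tA]aaa

The machine reaches the accept state tA and halts.

After 2 steps, the tape (ignoring leading/trailing blanks) is: aaa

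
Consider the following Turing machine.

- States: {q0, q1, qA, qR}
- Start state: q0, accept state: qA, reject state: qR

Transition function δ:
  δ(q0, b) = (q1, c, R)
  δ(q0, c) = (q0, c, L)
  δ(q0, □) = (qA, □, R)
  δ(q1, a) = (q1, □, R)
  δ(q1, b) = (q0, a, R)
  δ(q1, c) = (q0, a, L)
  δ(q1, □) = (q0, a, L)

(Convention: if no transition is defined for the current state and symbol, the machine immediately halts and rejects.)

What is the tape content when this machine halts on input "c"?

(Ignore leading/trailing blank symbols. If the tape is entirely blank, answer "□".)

Execution trace:
Initial: [q0]c
Step 1: δ(q0, c) = (q0, c, L) → [q0]□c
Step 2: δ(q0, □) = (qA, □, R) → □[qA]c

The machine reaches the accept state qA and halts.

Final tape (ignoring leading/trailing blanks): c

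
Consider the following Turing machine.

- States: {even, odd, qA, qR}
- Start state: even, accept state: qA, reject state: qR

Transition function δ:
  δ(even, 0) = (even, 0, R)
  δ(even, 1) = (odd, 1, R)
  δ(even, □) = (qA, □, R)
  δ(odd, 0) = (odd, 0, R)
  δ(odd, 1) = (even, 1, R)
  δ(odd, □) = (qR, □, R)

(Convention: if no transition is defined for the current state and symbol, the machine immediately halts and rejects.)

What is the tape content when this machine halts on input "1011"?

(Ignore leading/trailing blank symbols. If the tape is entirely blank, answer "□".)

Execution trace:
Initial: [even]1011
Step 1: δ(even, 1) = (odd, 1, R) → 1[odd]011
Step 2: δ(odd, 0) = (odd, 0, R) → 10[odd]11
Step 3: δ(odd, 1) = (even, 1, R) → 101[even]1
Step 4: δ(even, 1) = (odd, 1, R) → 1011[odd]□
Step 5: δ(odd, □) = (qR, □, R) → 1011□[qR]□

The machine reaches the reject state qR and halts.

Final tape (ignoring leading/trailing blanks): 1011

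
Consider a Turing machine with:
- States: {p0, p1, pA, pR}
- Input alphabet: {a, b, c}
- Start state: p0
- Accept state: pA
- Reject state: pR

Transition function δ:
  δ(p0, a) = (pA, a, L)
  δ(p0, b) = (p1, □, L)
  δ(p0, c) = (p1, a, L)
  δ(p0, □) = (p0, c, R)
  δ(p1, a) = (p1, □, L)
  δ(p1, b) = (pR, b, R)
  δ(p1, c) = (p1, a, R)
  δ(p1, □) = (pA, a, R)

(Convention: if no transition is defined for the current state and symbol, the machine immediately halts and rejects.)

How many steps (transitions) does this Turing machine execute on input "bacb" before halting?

Execution trace:
Initial: [p0]bacb
Step 1: δ(p0, b) = (p1, □, L) → [p1]□□acb
Step 2: δ(p1, □) = (pA, a, R) → a[pA]□acb

The machine reaches the accept state pA and halts.

The machine executed 2 steps before halting.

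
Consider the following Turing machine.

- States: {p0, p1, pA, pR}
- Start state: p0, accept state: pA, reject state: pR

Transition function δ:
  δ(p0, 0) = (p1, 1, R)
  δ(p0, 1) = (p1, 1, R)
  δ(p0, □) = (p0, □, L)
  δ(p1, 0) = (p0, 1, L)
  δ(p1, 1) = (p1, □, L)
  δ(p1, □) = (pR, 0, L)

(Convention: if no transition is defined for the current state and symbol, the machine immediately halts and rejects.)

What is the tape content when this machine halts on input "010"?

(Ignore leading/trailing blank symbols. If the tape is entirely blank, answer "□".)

Execution trace:
Initial: [p0]010
Step 1: δ(p0, 0) = (p1, 1, R) → 1[p1]10
Step 2: δ(p1, 1) = (p1, □, L) → [p1]1□0
Step 3: δ(p1, 1) = (p1, □, L) → [p1]□□□0
Step 4: δ(p1, □) = (pR, 0, L) → [pR]□0□□0

The machine reaches the reject state pR and halts.

Final tape (ignoring leading/trailing blanks): 0□□0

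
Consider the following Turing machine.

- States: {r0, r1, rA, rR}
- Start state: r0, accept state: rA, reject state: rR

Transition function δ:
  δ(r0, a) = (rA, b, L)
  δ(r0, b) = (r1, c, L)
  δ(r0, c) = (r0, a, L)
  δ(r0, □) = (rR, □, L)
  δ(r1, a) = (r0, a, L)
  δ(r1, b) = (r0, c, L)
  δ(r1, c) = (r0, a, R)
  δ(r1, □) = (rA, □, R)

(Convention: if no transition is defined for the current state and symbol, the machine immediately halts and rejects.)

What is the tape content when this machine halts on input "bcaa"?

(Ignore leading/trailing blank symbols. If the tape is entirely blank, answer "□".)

Execution trace:
Initial: [r0]bcaa
Step 1: δ(r0, b) = (r1, c, L) → [r1]□ccaa
Step 2: δ(r1, □) = (rA, □, R) → □[rA]ccaa

The machine reaches the accept state rA and halts.

Final tape (ignoring leading/trailing blanks): ccaa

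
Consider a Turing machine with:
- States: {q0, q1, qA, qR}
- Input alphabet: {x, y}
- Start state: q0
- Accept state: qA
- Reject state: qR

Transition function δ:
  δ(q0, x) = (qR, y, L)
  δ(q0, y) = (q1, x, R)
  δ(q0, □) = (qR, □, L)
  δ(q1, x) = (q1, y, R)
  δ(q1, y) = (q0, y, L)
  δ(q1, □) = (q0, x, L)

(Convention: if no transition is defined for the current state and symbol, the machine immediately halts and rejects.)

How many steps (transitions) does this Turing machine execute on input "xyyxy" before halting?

Execution trace:
Initial: [q0]xyyxy
Step 1: δ(q0, x) = (qR, y, L) → [qR]□yyyxy

The machine reaches the reject state qR and halts.

The machine executed 1 step before halting.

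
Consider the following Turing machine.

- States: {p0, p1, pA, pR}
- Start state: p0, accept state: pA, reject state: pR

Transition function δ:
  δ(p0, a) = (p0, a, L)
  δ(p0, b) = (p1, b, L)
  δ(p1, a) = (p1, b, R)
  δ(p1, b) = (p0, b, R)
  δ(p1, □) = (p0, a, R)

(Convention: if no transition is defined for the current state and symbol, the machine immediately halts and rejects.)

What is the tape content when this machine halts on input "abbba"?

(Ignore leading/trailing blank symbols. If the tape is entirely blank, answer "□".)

Execution trace:
Initial: [p0]abbba
Step 1: δ(p0, a) = (p0, a, L) → [p0]□abbba

No transition is defined for δ(p0, □). By convention the machine halts and rejects.

Final tape (ignoring leading/trailing blanks): abbba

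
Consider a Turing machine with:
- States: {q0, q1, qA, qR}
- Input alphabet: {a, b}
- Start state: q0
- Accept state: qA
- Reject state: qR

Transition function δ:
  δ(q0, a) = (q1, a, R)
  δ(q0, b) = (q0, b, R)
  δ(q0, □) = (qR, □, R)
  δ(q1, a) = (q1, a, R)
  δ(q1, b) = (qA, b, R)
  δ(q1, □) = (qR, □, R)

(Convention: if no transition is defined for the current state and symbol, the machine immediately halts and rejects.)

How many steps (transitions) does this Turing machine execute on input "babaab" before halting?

Execution trace:
Initial: [q0]babaab
Step 1: δ(q0, b) = (q0, b, R) → b[q0]abaab
Step 2: δ(q0, a) = (q1, a, R) → ba[q1]baab
Step 3: δ(q1, b) = (qA, b, R) → bab[qA]aab

The machine reaches the accept state qA and halts.

The machine executed 3 steps before halting.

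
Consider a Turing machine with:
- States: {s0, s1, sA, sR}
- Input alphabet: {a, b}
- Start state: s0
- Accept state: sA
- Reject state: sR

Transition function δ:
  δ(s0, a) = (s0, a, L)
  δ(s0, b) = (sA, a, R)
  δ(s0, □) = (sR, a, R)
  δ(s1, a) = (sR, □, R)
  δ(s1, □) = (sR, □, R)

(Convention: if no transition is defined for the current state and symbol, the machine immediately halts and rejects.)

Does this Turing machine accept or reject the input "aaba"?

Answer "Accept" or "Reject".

Execution trace:
Initial: [s0]aaba
Step 1: δ(s0, a) = (s0, a, L) → [s0]□aaba
Step 2: δ(s0, □) = (sR, a, R) → a[sR]aaba

The machine reaches the reject state sR and halts.

Answer: Reject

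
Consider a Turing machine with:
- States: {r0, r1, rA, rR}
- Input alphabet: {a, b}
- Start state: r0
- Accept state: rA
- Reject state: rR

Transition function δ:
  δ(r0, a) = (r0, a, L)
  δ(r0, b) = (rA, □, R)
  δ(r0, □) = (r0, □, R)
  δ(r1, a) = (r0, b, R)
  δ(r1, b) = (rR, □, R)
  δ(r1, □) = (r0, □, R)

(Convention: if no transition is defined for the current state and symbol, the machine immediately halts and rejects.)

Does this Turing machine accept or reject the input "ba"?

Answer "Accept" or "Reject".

Execution trace:
Initial: [r0]ba
Step 1: δ(r0, b) = (rA, □, R) → □[rA]a

The machine reaches the accept state rA and halts.

Answer: Accept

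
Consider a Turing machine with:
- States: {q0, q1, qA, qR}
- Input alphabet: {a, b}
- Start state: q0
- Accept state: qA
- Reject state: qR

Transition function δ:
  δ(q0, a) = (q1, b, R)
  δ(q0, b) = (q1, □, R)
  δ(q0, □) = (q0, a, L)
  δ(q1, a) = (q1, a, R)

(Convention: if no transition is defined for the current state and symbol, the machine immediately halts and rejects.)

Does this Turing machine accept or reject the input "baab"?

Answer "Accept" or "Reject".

Execution trace:
Initial: [q0]baab
Step 1: δ(q0, b) = (q1, □, R) → □[q1]aab
Step 2: δ(q1, a) = (q1, a, R) → □a[q1]ab
Step 3: δ(q1, a) = (q1, a, R) → □aa[q1]b

No transition is defined for δ(q1, b). By convention the machine halts and rejects.

Answer: Reject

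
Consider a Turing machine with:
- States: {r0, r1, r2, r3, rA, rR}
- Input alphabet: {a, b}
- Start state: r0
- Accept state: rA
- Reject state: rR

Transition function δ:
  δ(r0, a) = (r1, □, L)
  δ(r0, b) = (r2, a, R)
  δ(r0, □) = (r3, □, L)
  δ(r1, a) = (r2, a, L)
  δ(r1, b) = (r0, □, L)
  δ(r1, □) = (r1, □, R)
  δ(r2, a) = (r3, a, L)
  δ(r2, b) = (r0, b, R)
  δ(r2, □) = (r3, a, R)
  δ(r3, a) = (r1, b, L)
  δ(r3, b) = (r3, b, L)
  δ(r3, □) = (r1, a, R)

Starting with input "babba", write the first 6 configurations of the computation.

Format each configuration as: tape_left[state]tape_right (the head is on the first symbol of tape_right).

Transitions applied:
Step 1: δ(r0, b) = (r2, a, R)
Step 2: δ(r2, a) = (r3, a, L)
Step 3: δ(r3, a) = (r1, b, L)
Step 4: δ(r1, □) = (r1, □, R)
Step 5: δ(r1, b) = (r0, □, L)

The first 6 configurations are:
[r0]babba ⊢ a[r2]abba ⊢ [r3]aabba ⊢ [r1]□babba ⊢ □[r1]babba ⊢ [r0]□□abba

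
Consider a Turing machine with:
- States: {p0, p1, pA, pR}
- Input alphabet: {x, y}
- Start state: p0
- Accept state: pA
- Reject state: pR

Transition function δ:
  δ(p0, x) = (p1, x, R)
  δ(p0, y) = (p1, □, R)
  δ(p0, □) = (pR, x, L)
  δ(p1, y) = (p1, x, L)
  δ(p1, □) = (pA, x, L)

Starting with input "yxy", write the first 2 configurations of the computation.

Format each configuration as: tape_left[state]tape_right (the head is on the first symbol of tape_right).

Transitions applied:
Step 1: δ(p0, y) = (p1, □, R)

The first 2 configurations are:
[p0]yxy ⊢ □[p1]xy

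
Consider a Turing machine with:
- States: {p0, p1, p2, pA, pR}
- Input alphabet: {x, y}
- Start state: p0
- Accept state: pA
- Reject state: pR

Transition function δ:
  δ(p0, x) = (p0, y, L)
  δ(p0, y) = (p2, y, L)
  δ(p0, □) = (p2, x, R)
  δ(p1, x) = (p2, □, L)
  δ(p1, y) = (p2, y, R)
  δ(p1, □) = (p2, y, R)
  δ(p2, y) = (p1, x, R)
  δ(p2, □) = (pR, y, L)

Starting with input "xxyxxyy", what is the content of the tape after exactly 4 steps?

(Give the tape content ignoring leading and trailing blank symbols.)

Execution trace:
Initial: [p0]xxyxxyy
Step 1: δ(p0, x) = (p0, y, L) → [p0]□yxyxxyy
Step 2: δ(p0, □) = (p2, x, R) → x[p2]yxyxxyy
Step 3: δ(p2, y) = (p1, x, R) → xx[p1]xyxxyy
Step 4: δ(p1, x) = (p2, □, L) → x[p2]x□yxxyy

No transition is defined for δ(p2, x). By convention the machine halts and rejects.

After 4 steps, the tape (ignoring leading/trailing blanks) is: xx□yxxyy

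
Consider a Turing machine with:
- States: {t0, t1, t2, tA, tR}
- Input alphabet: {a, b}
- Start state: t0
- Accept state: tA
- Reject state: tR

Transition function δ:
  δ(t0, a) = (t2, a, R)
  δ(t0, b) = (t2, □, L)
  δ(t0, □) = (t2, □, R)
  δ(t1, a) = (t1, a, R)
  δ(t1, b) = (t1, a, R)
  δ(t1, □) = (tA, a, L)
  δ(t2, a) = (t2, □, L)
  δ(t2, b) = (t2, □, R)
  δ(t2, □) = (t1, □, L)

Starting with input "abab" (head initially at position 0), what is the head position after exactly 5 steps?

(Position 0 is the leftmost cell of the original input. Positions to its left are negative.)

Execution trace (head position shown):
Step 0: [t0]abab  (head at position 0)
Step 1: move right → a[t2]bab  (head at position 1)
Step 2: move right → a□[t2]ab  (head at position 2)
Step 3: move left → a[t2]□□b  (head at position 1)
Step 4: move left → [t1]a□□b  (head at position 0)
Step 5: move right → a[t1]□□b  (head at position 1)

After 5 steps, the head is at position 1.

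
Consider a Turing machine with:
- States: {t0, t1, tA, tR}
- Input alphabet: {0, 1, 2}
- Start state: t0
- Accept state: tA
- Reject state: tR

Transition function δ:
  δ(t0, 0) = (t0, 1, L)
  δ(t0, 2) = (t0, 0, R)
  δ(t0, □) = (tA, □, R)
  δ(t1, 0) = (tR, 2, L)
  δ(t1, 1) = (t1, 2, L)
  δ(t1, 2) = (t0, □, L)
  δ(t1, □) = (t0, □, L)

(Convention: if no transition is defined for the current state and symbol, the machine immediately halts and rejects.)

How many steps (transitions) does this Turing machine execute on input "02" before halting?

Execution trace:
Initial: [t0]02
Step 1: δ(t0, 0) = (t0, 1, L) → [t0]□12
Step 2: δ(t0, □) = (tA, □, R) → □[tA]12

The machine reaches the accept state tA and halts.

The machine executed 2 steps before halting.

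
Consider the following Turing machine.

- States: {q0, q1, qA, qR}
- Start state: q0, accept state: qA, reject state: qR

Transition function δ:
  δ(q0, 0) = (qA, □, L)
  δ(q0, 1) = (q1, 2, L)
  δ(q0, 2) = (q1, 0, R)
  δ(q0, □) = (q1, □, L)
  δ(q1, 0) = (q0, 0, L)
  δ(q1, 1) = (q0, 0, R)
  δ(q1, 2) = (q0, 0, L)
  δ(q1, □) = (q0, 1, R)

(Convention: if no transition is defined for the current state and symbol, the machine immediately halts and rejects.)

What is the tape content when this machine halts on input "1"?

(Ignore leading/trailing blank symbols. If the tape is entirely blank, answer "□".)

Execution trace:
Initial: [q0]1
Step 1: δ(q0, 1) = (q1, 2, L) → [q1]□2
Step 2: δ(q1, □) = (q0, 1, R) → 1[q0]2
Step 3: δ(q0, 2) = (q1, 0, R) → 10[q1]□
Step 4: δ(q1, □) = (q0, 1, R) → 101[q0]□
Step 5: δ(q0, □) = (q1, □, L) → 10[q1]1□
Step 6: δ(q1, 1) = (q0, 0, R) → 100[q0]□
Step 7: δ(q0, □) = (q1, □, L) → 10[q1]0□
Step 8: δ(q1, 0) = (q0, 0, L) → 1[q0]00□
Step 9: δ(q0, 0) = (qA, □, L) → [qA]1□0□

The machine reaches the accept state qA and halts.

Final tape (ignoring leading/trailing blanks): 1□0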